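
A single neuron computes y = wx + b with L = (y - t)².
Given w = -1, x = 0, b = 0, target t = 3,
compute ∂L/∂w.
∂L/∂w = 0

y = wx + b = (-1)(0) + 0 = 0
∂L/∂y = 2(y - t) = 2(0 - 3) = -6
∂y/∂w = x = 0
∂L/∂w = ∂L/∂y · ∂y/∂w = -6 × 0 = 0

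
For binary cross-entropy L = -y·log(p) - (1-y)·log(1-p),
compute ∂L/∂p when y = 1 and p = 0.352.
∂L/∂p = -2.841

∂L/∂p = -y/p + (1-y)/(1-p) = -1/0.352 + 0 = -2.841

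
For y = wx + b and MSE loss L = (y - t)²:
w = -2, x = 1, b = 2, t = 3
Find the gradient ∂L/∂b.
∂L/∂b = -6

y = wx + b = (-2)(1) + 2 = 0
∂L/∂y = 2(y - t) = 2(0 - 3) = -6
∂y/∂b = 1
∂L/∂b = ∂L/∂y · ∂y/∂b = -6 × 1 = -6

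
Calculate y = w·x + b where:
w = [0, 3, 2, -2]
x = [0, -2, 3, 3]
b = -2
y = -8

y = (0)(0) + (3)(-2) + (2)(3) + (-2)(3) + -2 = -8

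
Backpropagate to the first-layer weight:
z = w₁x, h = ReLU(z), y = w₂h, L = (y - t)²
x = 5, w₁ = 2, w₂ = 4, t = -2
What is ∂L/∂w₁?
∂L/∂w₁ = 1680

Forward pass:
z = w₁x = 2×5 = 10
h = ReLU(10) = 10
y = w₂h = 4×10 = 40

Backward pass:
∂L/∂y = 2(y - t) = 2(40 - -2) = 84
∂y/∂h = w₂ = 4
∂h/∂z = 1 (ReLU derivative)
∂z/∂w₁ = x = 5

∂L/∂w₁ = 84 × 4 × 1 × 5 = 1680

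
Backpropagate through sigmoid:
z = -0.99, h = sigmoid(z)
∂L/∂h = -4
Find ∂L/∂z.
∂L/∂z = -0.7901

σ(-0.99) = 0.2709
σ'(-0.99) = σ(-0.99)(1 - σ(-0.99)) = 0.2709 × 0.7291 = 0.1975
∂L/∂z = ∂L/∂h · σ'(z) = -4 × 0.1975 = -0.7901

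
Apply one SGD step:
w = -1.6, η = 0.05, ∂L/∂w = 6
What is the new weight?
w_new = -1.9

w_new = w - η·∂L/∂w = -1.6 - 0.05×(6) = -1.6 - (0.3) = -1.9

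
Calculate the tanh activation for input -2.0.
-0.964

tanh(-2.0) = (e^(-2.0) - e^(2.0))/(e^(-2.0) + e^(2.0)) = -0.964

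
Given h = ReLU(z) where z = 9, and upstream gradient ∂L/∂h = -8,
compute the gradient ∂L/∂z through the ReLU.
∂L/∂z = -8

h = ReLU(9) = 9
Since z > 0: ∂h/∂z = 1
∂L/∂z = ∂L/∂h · ∂h/∂z = -8 × 1 = -8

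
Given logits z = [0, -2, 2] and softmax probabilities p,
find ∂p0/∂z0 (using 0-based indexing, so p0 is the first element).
∂p0/∂z0 = 0.1035

p = softmax(z) = [0.1173, 0.01588, 0.8668]
p0 = 0.1173

∂p0/∂z0 = p0(1 - p0) = 0.1173 × (1 - 0.1173) = 0.1035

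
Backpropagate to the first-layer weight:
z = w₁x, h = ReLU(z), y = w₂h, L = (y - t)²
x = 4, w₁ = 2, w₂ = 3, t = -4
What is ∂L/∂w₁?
∂L/∂w₁ = 672

Forward pass:
z = w₁x = 2×4 = 8
h = ReLU(8) = 8
y = w₂h = 3×8 = 24

Backward pass:
∂L/∂y = 2(y - t) = 2(24 - -4) = 56
∂y/∂h = w₂ = 3
∂h/∂z = 1 (ReLU derivative)
∂z/∂w₁ = x = 4

∂L/∂w₁ = 56 × 3 × 1 × 4 = 672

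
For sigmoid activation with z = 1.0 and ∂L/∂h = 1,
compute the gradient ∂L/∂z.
∂L/∂z = 0.1966

σ(1.0) = 0.7311
σ'(1.0) = σ(1.0)(1 - σ(1.0)) = 0.7311 × 0.2689 = 0.1966
∂L/∂z = ∂L/∂h · σ'(z) = 1 × 0.1966 = 0.1966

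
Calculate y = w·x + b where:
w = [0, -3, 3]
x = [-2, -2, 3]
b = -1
y = 14

y = (0)(-2) + (-3)(-2) + (3)(3) + -1 = 14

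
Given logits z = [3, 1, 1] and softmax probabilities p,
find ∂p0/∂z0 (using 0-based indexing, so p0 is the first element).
∂p0/∂z0 = 0.1676

p = softmax(z) = [0.787, 0.1065, 0.1065]
p0 = 0.787

∂p0/∂z0 = p0(1 - p0) = 0.787 × (1 - 0.787) = 0.1676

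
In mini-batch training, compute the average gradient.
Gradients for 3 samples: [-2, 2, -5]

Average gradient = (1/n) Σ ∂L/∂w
Average gradient = -1.667

Average = (1/3)(-2 + 2 + -5) = -5/3 = -1.667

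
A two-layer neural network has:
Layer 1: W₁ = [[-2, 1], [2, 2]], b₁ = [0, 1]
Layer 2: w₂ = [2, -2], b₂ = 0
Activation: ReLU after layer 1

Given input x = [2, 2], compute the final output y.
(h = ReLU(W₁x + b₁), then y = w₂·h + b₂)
y = -18

Layer 1 pre-activation: z₁ = [-2, 9]
After ReLU: h = [0, 9]
Layer 2 output: y = 2×0 + -2×9 + 0 = -18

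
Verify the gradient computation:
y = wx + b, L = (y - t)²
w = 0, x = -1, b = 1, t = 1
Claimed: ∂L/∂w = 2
Incorrect

y = (0)(-1) + 1 = 1
∂L/∂y = 2(y - t) = 2(1 - 1) = 0
∂y/∂w = x = -1
∂L/∂w = 0 × -1 = 0

Claimed value: 2
Incorrect: The correct gradient is 0.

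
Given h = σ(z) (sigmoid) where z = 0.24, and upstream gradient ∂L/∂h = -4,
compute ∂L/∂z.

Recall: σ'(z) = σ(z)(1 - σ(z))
∂L/∂z = -0.9857

σ(0.24) = 0.5597
σ'(0.24) = σ(0.24)(1 - σ(0.24)) = 0.5597 × 0.4403 = 0.2464
∂L/∂z = ∂L/∂h · σ'(z) = -4 × 0.2464 = -0.9857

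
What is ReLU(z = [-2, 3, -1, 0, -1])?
h = [0, 3, 0, 0, 0]

ReLU applied element-wise: max(0,-2)=0, max(0,3)=3, max(0,-1)=0, max(0,0)=0, max(0,-1)=0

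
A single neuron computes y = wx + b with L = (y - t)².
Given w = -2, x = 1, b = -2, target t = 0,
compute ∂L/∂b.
∂L/∂b = -8

y = wx + b = (-2)(1) + -2 = -4
∂L/∂y = 2(y - t) = 2(-4 - 0) = -8
∂y/∂b = 1
∂L/∂b = ∂L/∂y · ∂y/∂b = -8 × 1 = -8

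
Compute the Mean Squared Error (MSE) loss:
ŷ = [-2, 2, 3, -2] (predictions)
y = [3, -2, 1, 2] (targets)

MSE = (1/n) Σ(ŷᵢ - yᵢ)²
MSE = 15.25

MSE = (1/4)((-2-3)² + (2--2)² + (3-1)² + (-2-2)²) = (1/4)(25 + 16 + 4 + 16) = 15.25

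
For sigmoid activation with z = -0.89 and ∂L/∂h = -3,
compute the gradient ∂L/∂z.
∂L/∂z = -0.6191

σ(-0.89) = 0.2911
σ'(-0.89) = σ(-0.89)(1 - σ(-0.89)) = 0.2911 × 0.7089 = 0.2064
∂L/∂z = ∂L/∂h · σ'(z) = -3 × 0.2064 = -0.6191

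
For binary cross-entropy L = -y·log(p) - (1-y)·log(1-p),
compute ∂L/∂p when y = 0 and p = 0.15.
∂L/∂p = 1.176

∂L/∂p = -y/p + (1-y)/(1-p) = 0 + 1/0.85 = 1.176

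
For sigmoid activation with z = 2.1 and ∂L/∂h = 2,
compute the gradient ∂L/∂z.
∂L/∂z = 0.1944

σ(2.1) = 0.8909
σ'(2.1) = σ(2.1)(1 - σ(2.1)) = 0.8909 × 0.1091 = 0.09719
∂L/∂z = ∂L/∂h · σ'(z) = 2 × 0.09719 = 0.1944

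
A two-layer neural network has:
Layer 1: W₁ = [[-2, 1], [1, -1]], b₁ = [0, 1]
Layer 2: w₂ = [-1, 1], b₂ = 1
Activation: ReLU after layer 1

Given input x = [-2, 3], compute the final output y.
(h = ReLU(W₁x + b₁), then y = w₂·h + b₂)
y = -6

Layer 1 pre-activation: z₁ = [7, -4]
After ReLU: h = [7, 0]
Layer 2 output: y = -1×7 + 1×0 + 1 = -6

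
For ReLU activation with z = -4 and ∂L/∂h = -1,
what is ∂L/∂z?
∂L/∂z = 0

h = ReLU(-4) = 0
Since z < 0: ∂h/∂z = 0
∂L/∂z = ∂L/∂h · ∂h/∂z = -1 × 0 = 0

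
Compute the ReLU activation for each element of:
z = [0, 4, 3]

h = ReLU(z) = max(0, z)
h = [0, 4, 3]

ReLU applied element-wise: max(0,0)=0, max(0,4)=4, max(0,3)=3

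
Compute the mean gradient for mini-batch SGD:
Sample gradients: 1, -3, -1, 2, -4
Average gradient = -1

Average = (1/5)(1 + -3 + -1 + 2 + -4) = -5/5 = -1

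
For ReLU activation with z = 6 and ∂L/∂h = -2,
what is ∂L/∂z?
∂L/∂z = -2

h = ReLU(6) = 6
Since z > 0: ∂h/∂z = 1
∂L/∂z = ∂L/∂h · ∂h/∂z = -2 × 1 = -2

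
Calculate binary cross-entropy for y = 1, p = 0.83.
L = 0.1863

L = -1·log(0.83) - 0·log(0.17) = -log(0.83) = 0.1863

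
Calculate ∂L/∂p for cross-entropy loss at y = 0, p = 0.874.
∂L/∂p = 7.937

∂L/∂p = -y/p + (1-y)/(1-p) = 0 + 1/0.126 = 7.937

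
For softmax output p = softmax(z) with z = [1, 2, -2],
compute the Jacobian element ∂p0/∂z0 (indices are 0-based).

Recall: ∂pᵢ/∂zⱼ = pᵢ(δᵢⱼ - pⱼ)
∂p0/∂z0 = 0.195

p = softmax(z) = [0.2654, 0.7214, 0.01321]
p0 = 0.2654

∂p0/∂z0 = p0(1 - p0) = 0.2654 × (1 - 0.2654) = 0.195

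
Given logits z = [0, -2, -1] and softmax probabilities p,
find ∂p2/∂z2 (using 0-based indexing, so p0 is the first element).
∂p2/∂z2 = 0.1848

p = softmax(z) = [0.6652, 0.09003, 0.2447]
p2 = 0.2447

∂p2/∂z2 = p2(1 - p2) = 0.2447 × (1 - 0.2447) = 0.1848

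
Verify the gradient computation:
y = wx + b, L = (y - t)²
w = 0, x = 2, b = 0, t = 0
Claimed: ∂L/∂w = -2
Incorrect

y = (0)(2) + 0 = 0
∂L/∂y = 2(y - t) = 2(0 - 0) = 0
∂y/∂w = x = 2
∂L/∂w = 0 × 2 = 0

Claimed value: -2
Incorrect: The correct gradient is 0.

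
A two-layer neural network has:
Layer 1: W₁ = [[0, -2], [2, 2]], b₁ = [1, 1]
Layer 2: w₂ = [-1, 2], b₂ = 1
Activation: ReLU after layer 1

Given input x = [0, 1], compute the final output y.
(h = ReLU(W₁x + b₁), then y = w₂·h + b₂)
y = 7

Layer 1 pre-activation: z₁ = [-1, 3]
After ReLU: h = [0, 3]
Layer 2 output: y = -1×0 + 2×3 + 1 = 7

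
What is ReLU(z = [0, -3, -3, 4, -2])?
h = [0, 0, 0, 4, 0]

ReLU applied element-wise: max(0,0)=0, max(0,-3)=0, max(0,-3)=0, max(0,4)=4, max(0,-2)=0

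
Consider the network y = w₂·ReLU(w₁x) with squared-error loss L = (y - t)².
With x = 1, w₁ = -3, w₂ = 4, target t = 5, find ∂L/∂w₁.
∂L/∂w₁ = 0

Forward pass:
z = w₁x = -3×1 = -3
h = ReLU(-3) = 0
y = w₂h = 4×0 = 0

Backward pass:
∂L/∂y = 2(y - t) = 2(0 - 5) = -10
∂y/∂h = w₂ = 4
∂h/∂z = 0 (ReLU derivative)
∂z/∂w₁ = x = 1

∂L/∂w₁ = -10 × 4 × 0 × 1 = 0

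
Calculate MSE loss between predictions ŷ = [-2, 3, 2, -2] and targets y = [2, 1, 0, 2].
MSE = 10

MSE = (1/4)((-2-2)² + (3-1)² + (2-0)² + (-2-2)²) = (1/4)(16 + 4 + 4 + 16) = 10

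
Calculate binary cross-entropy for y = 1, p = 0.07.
L = 2.659

L = -1·log(0.07) - 0·log(0.93) = -log(0.07) = 2.659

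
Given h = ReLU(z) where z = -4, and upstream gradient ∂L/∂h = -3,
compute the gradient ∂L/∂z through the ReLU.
∂L/∂z = 0

h = ReLU(-4) = 0
Since z < 0: ∂h/∂z = 0
∂L/∂z = ∂L/∂h · ∂h/∂z = -3 × 0 = 0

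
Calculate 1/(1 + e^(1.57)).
0.1722

sigmoid(-1.57) = 1/(1 + e^(1.57)) = 1/(1 + 4.807) = 0.1722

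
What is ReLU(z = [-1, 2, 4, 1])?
h = [0, 2, 4, 1]

ReLU applied element-wise: max(0,-1)=0, max(0,2)=2, max(0,4)=4, max(0,1)=1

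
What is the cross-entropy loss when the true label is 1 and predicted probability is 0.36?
L = 1.022

L = -1·log(0.36) - 0·log(0.64) = -log(0.36) = 1.022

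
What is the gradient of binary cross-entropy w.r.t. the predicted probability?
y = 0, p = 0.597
∂L/∂p = 2.481

∂L/∂p = -y/p + (1-y)/(1-p) = 0 + 1/0.403 = 2.481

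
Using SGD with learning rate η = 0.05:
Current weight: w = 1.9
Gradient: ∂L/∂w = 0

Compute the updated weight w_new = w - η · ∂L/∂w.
w_new = 1.9

w_new = w - η·∂L/∂w = 1.9 - 0.05×(0) = 1.9 - (0) = 1.9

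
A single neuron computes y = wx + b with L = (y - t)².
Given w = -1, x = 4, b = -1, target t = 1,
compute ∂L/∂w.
∂L/∂w = -48

y = wx + b = (-1)(4) + -1 = -5
∂L/∂y = 2(y - t) = 2(-5 - 1) = -12
∂y/∂w = x = 4
∂L/∂w = ∂L/∂y · ∂y/∂w = -12 × 4 = -48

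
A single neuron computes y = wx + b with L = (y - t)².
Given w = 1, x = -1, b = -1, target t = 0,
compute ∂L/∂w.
∂L/∂w = 4

y = wx + b = (1)(-1) + -1 = -2
∂L/∂y = 2(y - t) = 2(-2 - 0) = -4
∂y/∂w = x = -1
∂L/∂w = ∂L/∂y · ∂y/∂w = -4 × -1 = 4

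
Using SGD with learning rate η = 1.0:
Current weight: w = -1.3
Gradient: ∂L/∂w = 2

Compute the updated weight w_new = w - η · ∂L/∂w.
w_new = -3.3

w_new = w - η·∂L/∂w = -1.3 - 1.0×(2) = -1.3 - (2) = -3.3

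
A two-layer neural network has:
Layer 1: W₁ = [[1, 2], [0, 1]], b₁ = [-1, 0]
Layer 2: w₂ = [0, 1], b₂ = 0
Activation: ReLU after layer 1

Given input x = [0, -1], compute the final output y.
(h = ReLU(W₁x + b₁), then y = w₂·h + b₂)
y = 0

Layer 1 pre-activation: z₁ = [-3, -1]
After ReLU: h = [0, 0]
Layer 2 output: y = 0×0 + 1×0 + 0 = 0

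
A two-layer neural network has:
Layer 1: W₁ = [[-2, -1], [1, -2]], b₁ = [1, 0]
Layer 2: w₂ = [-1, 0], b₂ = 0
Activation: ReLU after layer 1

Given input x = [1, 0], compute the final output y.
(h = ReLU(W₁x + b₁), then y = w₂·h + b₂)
y = 0

Layer 1 pre-activation: z₁ = [-1, 1]
After ReLU: h = [0, 1]
Layer 2 output: y = -1×0 + 0×1 + 0 = 0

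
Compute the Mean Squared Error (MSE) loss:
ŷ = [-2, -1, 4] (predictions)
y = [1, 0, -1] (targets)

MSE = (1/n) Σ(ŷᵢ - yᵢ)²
MSE = 11.67

MSE = (1/3)((-2-1)² + (-1-0)² + (4--1)²) = (1/3)(9 + 1 + 25) = 11.67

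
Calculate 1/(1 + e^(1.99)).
0.1203

sigmoid(-1.99) = 1/(1 + e^(1.99)) = 1/(1 + 7.316) = 0.1203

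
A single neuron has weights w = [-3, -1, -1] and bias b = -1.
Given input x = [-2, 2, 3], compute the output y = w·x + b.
y = 0

y = (-3)(-2) + (-1)(2) + (-1)(3) + -1 = 0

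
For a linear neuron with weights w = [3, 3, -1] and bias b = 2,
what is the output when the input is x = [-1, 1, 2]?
y = 0

y = (3)(-1) + (3)(1) + (-1)(2) + 2 = 0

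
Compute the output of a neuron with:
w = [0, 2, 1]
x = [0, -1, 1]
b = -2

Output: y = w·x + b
y = -3

y = (0)(0) + (2)(-1) + (1)(1) + -2 = -3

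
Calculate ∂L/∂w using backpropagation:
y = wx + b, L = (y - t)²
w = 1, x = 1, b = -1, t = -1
∂L/∂w = 2

y = wx + b = (1)(1) + -1 = 0
∂L/∂y = 2(y - t) = 2(0 - -1) = 2
∂y/∂w = x = 1
∂L/∂w = ∂L/∂y · ∂y/∂w = 2 × 1 = 2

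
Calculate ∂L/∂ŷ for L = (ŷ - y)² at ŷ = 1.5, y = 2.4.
∂L/∂ŷ = -1.8

∂L/∂ŷ = 2(ŷ - y) = 2(1.5 - 2.4) = 2(-0.9) = -1.8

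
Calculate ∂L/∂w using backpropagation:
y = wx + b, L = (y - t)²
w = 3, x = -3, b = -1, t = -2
∂L/∂w = 48

y = wx + b = (3)(-3) + -1 = -10
∂L/∂y = 2(y - t) = 2(-10 - -2) = -16
∂y/∂w = x = -3
∂L/∂w = ∂L/∂y · ∂y/∂w = -16 × -3 = 48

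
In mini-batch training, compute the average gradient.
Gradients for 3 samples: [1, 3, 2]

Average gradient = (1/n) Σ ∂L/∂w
Average gradient = 2

Average = (1/3)(1 + 3 + 2) = 6/3 = 2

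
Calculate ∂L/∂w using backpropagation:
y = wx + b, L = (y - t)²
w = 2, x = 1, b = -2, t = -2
∂L/∂w = 4

y = wx + b = (2)(1) + -2 = 0
∂L/∂y = 2(y - t) = 2(0 - -2) = 4
∂y/∂w = x = 1
∂L/∂w = ∂L/∂y · ∂y/∂w = 4 × 1 = 4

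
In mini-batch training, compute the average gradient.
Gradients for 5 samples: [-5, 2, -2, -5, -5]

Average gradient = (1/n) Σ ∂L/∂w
Average gradient = -3

Average = (1/5)(-5 + 2 + -2 + -5 + -5) = -15/5 = -3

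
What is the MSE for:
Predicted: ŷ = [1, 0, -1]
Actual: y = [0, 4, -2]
MSE = 6

MSE = (1/3)((1-0)² + (0-4)² + (-1--2)²) = (1/3)(1 + 16 + 1) = 6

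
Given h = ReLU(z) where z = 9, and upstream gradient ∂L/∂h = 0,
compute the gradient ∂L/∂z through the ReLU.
∂L/∂z = 0

h = ReLU(9) = 9
Since z > 0: ∂h/∂z = 1
∂L/∂z = ∂L/∂h · ∂h/∂z = 0 × 1 = 0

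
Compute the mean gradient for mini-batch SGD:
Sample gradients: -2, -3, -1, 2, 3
Average gradient = -0.2

Average = (1/5)(-2 + -3 + -1 + 2 + 3) = -1/5 = -0.2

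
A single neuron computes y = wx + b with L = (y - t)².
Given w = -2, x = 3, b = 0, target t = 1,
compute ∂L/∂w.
∂L/∂w = -42

y = wx + b = (-2)(3) + 0 = -6
∂L/∂y = 2(y - t) = 2(-6 - 1) = -14
∂y/∂w = x = 3
∂L/∂w = ∂L/∂y · ∂y/∂w = -14 × 3 = -42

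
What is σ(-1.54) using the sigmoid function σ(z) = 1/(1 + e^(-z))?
0.1765

sigmoid(-1.54) = 1/(1 + e^(1.54)) = 1/(1 + 4.665) = 0.1765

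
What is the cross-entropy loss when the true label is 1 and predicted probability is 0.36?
L = 1.022

L = -1·log(0.36) - 0·log(0.64) = -log(0.36) = 1.022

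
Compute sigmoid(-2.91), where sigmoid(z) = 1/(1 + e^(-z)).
0.05166

sigmoid(-2.91) = 1/(1 + e^(2.91)) = 1/(1 + 18.36) = 0.05166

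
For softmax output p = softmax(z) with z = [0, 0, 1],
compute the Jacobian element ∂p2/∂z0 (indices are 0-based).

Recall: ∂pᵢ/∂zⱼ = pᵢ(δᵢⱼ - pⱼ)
∂p2/∂z0 = -0.1221

p = softmax(z) = [0.2119, 0.2119, 0.5761]
p2 = 0.5761, p0 = 0.2119

∂p2/∂z0 = -p2 × p0 = -0.5761 × 0.2119 = -0.1221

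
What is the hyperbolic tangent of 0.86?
0.6963

tanh(0.86) = (e^(0.86) - e^(-0.86))/(e^(0.86) + e^(-0.86)) = 0.6963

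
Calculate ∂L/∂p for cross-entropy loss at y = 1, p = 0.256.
∂L/∂p = -3.906

∂L/∂p = -y/p + (1-y)/(1-p) = -1/0.256 + 0 = -3.906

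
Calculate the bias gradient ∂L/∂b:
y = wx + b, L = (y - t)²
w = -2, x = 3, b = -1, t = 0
∂L/∂b = -14

y = wx + b = (-2)(3) + -1 = -7
∂L/∂y = 2(y - t) = 2(-7 - 0) = -14
∂y/∂b = 1
∂L/∂b = ∂L/∂y · ∂y/∂b = -14 × 1 = -14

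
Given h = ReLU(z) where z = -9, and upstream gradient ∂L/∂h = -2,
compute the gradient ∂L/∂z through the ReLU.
∂L/∂z = 0

h = ReLU(-9) = 0
Since z < 0: ∂h/∂z = 0
∂L/∂z = ∂L/∂h · ∂h/∂z = -2 × 0 = 0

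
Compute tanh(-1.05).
-0.7818

tanh(-1.05) = (e^(-1.05) - e^(1.05))/(e^(-1.05) + e^(1.05)) = -0.7818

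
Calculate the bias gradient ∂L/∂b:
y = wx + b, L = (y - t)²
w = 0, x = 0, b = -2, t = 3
∂L/∂b = -10

y = wx + b = (0)(0) + -2 = -2
∂L/∂y = 2(y - t) = 2(-2 - 3) = -10
∂y/∂b = 1
∂L/∂b = ∂L/∂y · ∂y/∂b = -10 × 1 = -10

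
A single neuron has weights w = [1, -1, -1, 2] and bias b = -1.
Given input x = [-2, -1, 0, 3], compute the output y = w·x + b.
y = 4

y = (1)(-2) + (-1)(-1) + (-1)(0) + (2)(3) + -1 = 4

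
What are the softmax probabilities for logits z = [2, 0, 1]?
p = [0.6652, 0.09, 0.2447]

exp(z) = [7.389, 1, 2.718]
Sum = 11.11
p = [0.6652, 0.09, 0.2447]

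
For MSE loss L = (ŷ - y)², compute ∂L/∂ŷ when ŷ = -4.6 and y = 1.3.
∂L/∂ŷ = -11.8

∂L/∂ŷ = 2(ŷ - y) = 2(-4.6 - 1.3) = 2(-5.9) = -11.8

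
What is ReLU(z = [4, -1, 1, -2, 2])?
h = [4, 0, 1, 0, 2]

ReLU applied element-wise: max(0,4)=4, max(0,-1)=0, max(0,1)=1, max(0,-2)=0, max(0,2)=2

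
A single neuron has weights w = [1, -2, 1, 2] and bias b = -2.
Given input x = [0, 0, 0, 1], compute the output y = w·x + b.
y = 0

y = (1)(0) + (-2)(0) + (1)(0) + (2)(1) + -2 = 0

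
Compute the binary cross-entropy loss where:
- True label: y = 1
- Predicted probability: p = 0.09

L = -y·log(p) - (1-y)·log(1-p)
L = 2.408

L = -1·log(0.09) - 0·log(0.91) = -log(0.09) = 2.408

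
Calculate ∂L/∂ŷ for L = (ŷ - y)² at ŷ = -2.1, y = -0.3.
∂L/∂ŷ = -3.6

∂L/∂ŷ = 2(ŷ - y) = 2(-2.1 - -0.3) = 2(-1.8) = -3.6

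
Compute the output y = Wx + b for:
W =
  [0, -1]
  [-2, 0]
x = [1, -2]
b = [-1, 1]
y = [1, -1]

Wx = [0×1 + -1×-2, -2×1 + 0×-2]
   = [2, -2]
y = Wx + b = [2 + -1, -2 + 1] = [1, -1]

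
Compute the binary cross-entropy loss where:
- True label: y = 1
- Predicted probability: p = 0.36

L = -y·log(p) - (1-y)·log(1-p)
L = 1.022

L = -1·log(0.36) - 0·log(0.64) = -log(0.36) = 1.022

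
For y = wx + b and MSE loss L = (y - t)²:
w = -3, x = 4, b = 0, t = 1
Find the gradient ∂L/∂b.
∂L/∂b = -26

y = wx + b = (-3)(4) + 0 = -12
∂L/∂y = 2(y - t) = 2(-12 - 1) = -26
∂y/∂b = 1
∂L/∂b = ∂L/∂y · ∂y/∂b = -26 × 1 = -26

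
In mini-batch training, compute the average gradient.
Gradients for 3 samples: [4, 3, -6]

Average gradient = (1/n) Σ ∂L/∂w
Average gradient = 0.3333

Average = (1/3)(4 + 3 + -6) = 1/3 = 0.3333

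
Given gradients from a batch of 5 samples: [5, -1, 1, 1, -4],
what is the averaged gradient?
Average gradient = 0.4

Average = (1/5)(5 + -1 + 1 + 1 + -4) = 2/5 = 0.4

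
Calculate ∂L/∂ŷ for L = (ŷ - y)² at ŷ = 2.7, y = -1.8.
∂L/∂ŷ = 9.0

∂L/∂ŷ = 2(ŷ - y) = 2(2.7 - -1.8) = 2(4.5) = 9.0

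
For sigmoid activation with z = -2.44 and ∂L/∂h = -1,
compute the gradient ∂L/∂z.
∂L/∂z = -0.07375

σ(-2.44) = 0.08017
σ'(-2.44) = σ(-2.44)(1 - σ(-2.44)) = 0.08017 × 0.9198 = 0.07375
∂L/∂z = ∂L/∂h · σ'(z) = -1 × 0.07375 = -0.07375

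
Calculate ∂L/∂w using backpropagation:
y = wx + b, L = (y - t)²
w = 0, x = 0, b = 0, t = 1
∂L/∂w = 0

y = wx + b = (0)(0) + 0 = 0
∂L/∂y = 2(y - t) = 2(0 - 1) = -2
∂y/∂w = x = 0
∂L/∂w = ∂L/∂y · ∂y/∂w = -2 × 0 = 0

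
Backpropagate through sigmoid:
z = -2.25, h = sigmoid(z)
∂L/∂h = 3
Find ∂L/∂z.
∂L/∂z = 0.2588

σ(-2.25) = 0.09535
σ'(-2.25) = σ(-2.25)(1 - σ(-2.25)) = 0.09535 × 0.9047 = 0.08626
∂L/∂z = ∂L/∂h · σ'(z) = 3 × 0.08626 = 0.2588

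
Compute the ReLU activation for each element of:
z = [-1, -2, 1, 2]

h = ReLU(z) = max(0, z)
h = [0, 0, 1, 2]

ReLU applied element-wise: max(0,-1)=0, max(0,-2)=0, max(0,1)=1, max(0,2)=2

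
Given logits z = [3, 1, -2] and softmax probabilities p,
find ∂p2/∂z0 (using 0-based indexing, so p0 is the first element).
∂p2/∂z0 = -0.005166

p = softmax(z) = [0.8756, 0.1185, 0.0059]
p2 = 0.0059, p0 = 0.8756

∂p2/∂z0 = -p2 × p0 = -0.0059 × 0.8756 = -0.005166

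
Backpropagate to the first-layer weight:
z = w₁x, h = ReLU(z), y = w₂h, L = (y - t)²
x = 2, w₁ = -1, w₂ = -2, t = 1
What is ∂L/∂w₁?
∂L/∂w₁ = 0

Forward pass:
z = w₁x = -1×2 = -2
h = ReLU(-2) = 0
y = w₂h = -2×0 = 0

Backward pass:
∂L/∂y = 2(y - t) = 2(0 - 1) = -2
∂y/∂h = w₂ = -2
∂h/∂z = 0 (ReLU derivative)
∂z/∂w₁ = x = 2

∂L/∂w₁ = -2 × -2 × 0 × 2 = 0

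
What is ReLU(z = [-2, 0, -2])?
h = [0, 0, 0]

ReLU applied element-wise: max(0,-2)=0, max(0,0)=0, max(0,-2)=0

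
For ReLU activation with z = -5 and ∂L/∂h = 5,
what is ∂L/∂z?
∂L/∂z = 0

h = ReLU(-5) = 0
Since z < 0: ∂h/∂z = 0
∂L/∂z = ∂L/∂h · ∂h/∂z = 5 × 0 = 0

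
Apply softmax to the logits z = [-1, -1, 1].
p = [0.1065, 0.1065, 0.787]

exp(z) = [0.3679, 0.3679, 2.718]
Sum = 3.454
p = [0.1065, 0.1065, 0.787]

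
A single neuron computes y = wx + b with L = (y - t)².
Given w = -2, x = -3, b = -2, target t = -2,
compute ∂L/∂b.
∂L/∂b = 12

y = wx + b = (-2)(-3) + -2 = 4
∂L/∂y = 2(y - t) = 2(4 - -2) = 12
∂y/∂b = 1
∂L/∂b = ∂L/∂y · ∂y/∂b = 12 × 1 = 12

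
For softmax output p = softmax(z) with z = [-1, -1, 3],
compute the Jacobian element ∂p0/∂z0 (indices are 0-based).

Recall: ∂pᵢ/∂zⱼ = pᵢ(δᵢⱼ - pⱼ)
∂p0/∂z0 = 0.01736

p = softmax(z) = [0.01767, 0.01767, 0.9647]
p0 = 0.01767

∂p0/∂z0 = p0(1 - p0) = 0.01767 × (1 - 0.01767) = 0.01736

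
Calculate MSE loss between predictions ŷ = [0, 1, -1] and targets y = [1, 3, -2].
MSE = 2

MSE = (1/3)((0-1)² + (1-3)² + (-1--2)²) = (1/3)(1 + 4 + 1) = 2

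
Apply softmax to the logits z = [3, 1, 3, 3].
p = [0.3189, 0.0432, 0.3189, 0.3189]

exp(z) = [20.09, 2.718, 20.09, 20.09]
Sum = 62.97
p = [0.3189, 0.0432, 0.3189, 0.3189]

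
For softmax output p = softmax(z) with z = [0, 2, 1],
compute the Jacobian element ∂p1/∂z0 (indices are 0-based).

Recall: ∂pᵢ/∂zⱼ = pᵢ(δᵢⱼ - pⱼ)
∂p1/∂z0 = -0.05989

p = softmax(z) = [0.09003, 0.6652, 0.2447]
p1 = 0.6652, p0 = 0.09003

∂p1/∂z0 = -p1 × p0 = -0.6652 × 0.09003 = -0.05989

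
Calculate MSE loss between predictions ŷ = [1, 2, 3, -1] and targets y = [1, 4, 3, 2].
MSE = 3.25

MSE = (1/4)((1-1)² + (2-4)² + (3-3)² + (-1-2)²) = (1/4)(0 + 4 + 0 + 9) = 3.25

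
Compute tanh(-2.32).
-0.9809

tanh(-2.32) = (e^(-2.32) - e^(2.32))/(e^(-2.32) + e^(2.32)) = -0.9809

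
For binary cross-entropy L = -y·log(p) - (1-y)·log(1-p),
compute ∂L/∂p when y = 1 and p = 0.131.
∂L/∂p = -7.634

∂L/∂p = -y/p + (1-y)/(1-p) = -1/0.131 + 0 = -7.634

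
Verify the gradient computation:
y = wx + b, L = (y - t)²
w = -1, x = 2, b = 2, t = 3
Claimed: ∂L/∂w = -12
Correct

y = (-1)(2) + 2 = 0
∂L/∂y = 2(y - t) = 2(0 - 3) = -6
∂y/∂w = x = 2
∂L/∂w = -6 × 2 = -12

Claimed value: -12
Correct: The correct gradient is -12.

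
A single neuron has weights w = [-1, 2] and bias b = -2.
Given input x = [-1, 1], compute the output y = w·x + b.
y = 1

y = (-1)(-1) + (2)(1) + -2 = 1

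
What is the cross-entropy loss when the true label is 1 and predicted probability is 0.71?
L = 0.3425

L = -1·log(0.71) - 0·log(0.29) = -log(0.71) = 0.3425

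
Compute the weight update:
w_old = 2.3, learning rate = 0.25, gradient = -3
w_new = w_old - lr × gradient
w_new = 3.05

w_new = w - η·∂L/∂w = 2.3 - 0.25×(-3) = 2.3 - (-0.75) = 3.05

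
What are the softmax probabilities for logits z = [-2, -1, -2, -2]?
p = [0.1749, 0.4754, 0.1749, 0.1749]

exp(z) = [0.1353, 0.3679, 0.1353, 0.1353]
Sum = 0.7739
p = [0.1749, 0.4754, 0.1749, 0.1749]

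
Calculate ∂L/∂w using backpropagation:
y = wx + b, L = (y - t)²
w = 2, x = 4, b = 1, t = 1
∂L/∂w = 64

y = wx + b = (2)(4) + 1 = 9
∂L/∂y = 2(y - t) = 2(9 - 1) = 16
∂y/∂w = x = 4
∂L/∂w = ∂L/∂y · ∂y/∂w = 16 × 4 = 64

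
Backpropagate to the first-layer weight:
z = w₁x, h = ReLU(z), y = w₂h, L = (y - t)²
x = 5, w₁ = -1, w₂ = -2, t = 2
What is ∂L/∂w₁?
∂L/∂w₁ = 0

Forward pass:
z = w₁x = -1×5 = -5
h = ReLU(-5) = 0
y = w₂h = -2×0 = 0

Backward pass:
∂L/∂y = 2(y - t) = 2(0 - 2) = -4
∂y/∂h = w₂ = -2
∂h/∂z = 0 (ReLU derivative)
∂z/∂w₁ = x = 5

∂L/∂w₁ = -4 × -2 × 0 × 5 = 0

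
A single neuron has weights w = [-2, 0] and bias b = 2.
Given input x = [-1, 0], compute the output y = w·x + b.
y = 4

y = (-2)(-1) + (0)(0) + 2 = 4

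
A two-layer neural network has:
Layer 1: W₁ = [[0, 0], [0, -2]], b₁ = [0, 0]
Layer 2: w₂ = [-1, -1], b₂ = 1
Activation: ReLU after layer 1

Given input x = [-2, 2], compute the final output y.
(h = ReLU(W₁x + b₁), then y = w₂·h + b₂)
y = 1

Layer 1 pre-activation: z₁ = [0, -4]
After ReLU: h = [0, 0]
Layer 2 output: y = -1×0 + -1×0 + 1 = 1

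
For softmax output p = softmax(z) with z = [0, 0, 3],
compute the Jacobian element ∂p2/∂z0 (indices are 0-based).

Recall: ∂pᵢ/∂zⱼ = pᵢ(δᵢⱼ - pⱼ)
∂p2/∂z0 = -0.04118

p = softmax(z) = [0.04528, 0.04528, 0.9094]
p2 = 0.9094, p0 = 0.04528

∂p2/∂z0 = -p2 × p0 = -0.9094 × 0.04528 = -0.04118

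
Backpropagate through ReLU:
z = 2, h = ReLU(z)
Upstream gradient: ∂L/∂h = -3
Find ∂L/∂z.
∂L/∂z = -3

h = ReLU(2) = 2
Since z > 0: ∂h/∂z = 1
∂L/∂z = ∂L/∂h · ∂h/∂z = -3 × 1 = -3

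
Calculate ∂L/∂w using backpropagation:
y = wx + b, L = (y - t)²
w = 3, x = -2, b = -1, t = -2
∂L/∂w = 20

y = wx + b = (3)(-2) + -1 = -7
∂L/∂y = 2(y - t) = 2(-7 - -2) = -10
∂y/∂w = x = -2
∂L/∂w = ∂L/∂y · ∂y/∂w = -10 × -2 = 20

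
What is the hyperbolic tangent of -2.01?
-0.9647

tanh(-2.01) = (e^(-2.01) - e^(2.01))/(e^(-2.01) + e^(2.01)) = -0.9647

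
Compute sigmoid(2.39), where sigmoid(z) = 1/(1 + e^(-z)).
0.9161

sigmoid(2.39) = 1/(1 + e^(-2.39)) = 1/(1 + 0.09163) = 0.9161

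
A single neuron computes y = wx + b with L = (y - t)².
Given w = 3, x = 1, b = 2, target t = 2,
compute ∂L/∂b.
∂L/∂b = 6

y = wx + b = (3)(1) + 2 = 5
∂L/∂y = 2(y - t) = 2(5 - 2) = 6
∂y/∂b = 1
∂L/∂b = ∂L/∂y · ∂y/∂b = 6 × 1 = 6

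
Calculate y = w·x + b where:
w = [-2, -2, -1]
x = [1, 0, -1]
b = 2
y = 1

y = (-2)(1) + (-2)(0) + (-1)(-1) + 2 = 1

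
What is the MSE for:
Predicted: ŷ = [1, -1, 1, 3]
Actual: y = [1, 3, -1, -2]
MSE = 11.25

MSE = (1/4)((1-1)² + (-1-3)² + (1--1)² + (3--2)²) = (1/4)(0 + 16 + 4 + 25) = 11.25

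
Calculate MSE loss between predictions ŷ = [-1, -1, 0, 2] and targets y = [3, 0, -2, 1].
MSE = 5.5

MSE = (1/4)((-1-3)² + (-1-0)² + (0--2)² + (2-1)²) = (1/4)(16 + 1 + 4 + 1) = 5.5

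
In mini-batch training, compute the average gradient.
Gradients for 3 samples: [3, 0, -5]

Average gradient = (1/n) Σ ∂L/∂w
Average gradient = -0.6667

Average = (1/3)(3 + 0 + -5) = -2/3 = -0.6667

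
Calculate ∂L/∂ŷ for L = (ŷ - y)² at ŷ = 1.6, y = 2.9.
∂L/∂ŷ = -2.6

∂L/∂ŷ = 2(ŷ - y) = 2(1.6 - 2.9) = 2(-1.3) = -2.6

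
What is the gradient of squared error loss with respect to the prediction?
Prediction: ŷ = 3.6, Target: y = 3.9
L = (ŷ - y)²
∂L/∂ŷ = -0.6

∂L/∂ŷ = 2(ŷ - y) = 2(3.6 - 3.9) = 2(-0.3) = -0.6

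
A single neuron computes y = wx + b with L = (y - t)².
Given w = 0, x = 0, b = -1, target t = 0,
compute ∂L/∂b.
∂L/∂b = -2

y = wx + b = (0)(0) + -1 = -1
∂L/∂y = 2(y - t) = 2(-1 - 0) = -2
∂y/∂b = 1
∂L/∂b = ∂L/∂y · ∂y/∂b = -2 × 1 = -2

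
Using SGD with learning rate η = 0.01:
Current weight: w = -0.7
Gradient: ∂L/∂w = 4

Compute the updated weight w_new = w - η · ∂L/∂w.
w_new = -0.74

w_new = w - η·∂L/∂w = -0.7 - 0.01×(4) = -0.7 - (0.04) = -0.74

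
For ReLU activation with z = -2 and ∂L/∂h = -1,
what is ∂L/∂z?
∂L/∂z = 0

h = ReLU(-2) = 0
Since z < 0: ∂h/∂z = 0
∂L/∂z = ∂L/∂h · ∂h/∂z = -1 × 0 = 0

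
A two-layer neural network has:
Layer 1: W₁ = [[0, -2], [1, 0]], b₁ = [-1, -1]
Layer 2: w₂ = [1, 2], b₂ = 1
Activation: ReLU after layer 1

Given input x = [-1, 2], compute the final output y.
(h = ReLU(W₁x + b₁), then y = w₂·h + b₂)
y = 1

Layer 1 pre-activation: z₁ = [-5, -2]
After ReLU: h = [0, 0]
Layer 2 output: y = 1×0 + 2×0 + 1 = 1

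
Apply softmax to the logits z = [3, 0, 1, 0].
p = [0.8098, 0.0403, 0.1096, 0.0403]

exp(z) = [20.09, 1, 2.718, 1]
Sum = 24.8
p = [0.8098, 0.0403, 0.1096, 0.0403]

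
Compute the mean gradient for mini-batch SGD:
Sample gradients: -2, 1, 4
Average gradient = 1

Average = (1/3)(-2 + 1 + 4) = 3/3 = 1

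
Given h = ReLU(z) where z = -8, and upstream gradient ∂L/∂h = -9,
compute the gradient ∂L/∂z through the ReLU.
∂L/∂z = 0

h = ReLU(-8) = 0
Since z < 0: ∂h/∂z = 0
∂L/∂z = ∂L/∂h · ∂h/∂z = -9 × 0 = 0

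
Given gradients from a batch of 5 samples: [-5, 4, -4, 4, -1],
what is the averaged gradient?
Average gradient = -0.4

Average = (1/5)(-5 + 4 + -4 + 4 + -1) = -2/5 = -0.4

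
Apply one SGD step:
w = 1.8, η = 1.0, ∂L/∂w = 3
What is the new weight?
w_new = -1.2

w_new = w - η·∂L/∂w = 1.8 - 1.0×(3) = 1.8 - (3) = -1.2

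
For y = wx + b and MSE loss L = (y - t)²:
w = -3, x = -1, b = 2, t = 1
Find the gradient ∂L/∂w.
∂L/∂w = -8

y = wx + b = (-3)(-1) + 2 = 5
∂L/∂y = 2(y - t) = 2(5 - 1) = 8
∂y/∂w = x = -1
∂L/∂w = ∂L/∂y · ∂y/∂w = 8 × -1 = -8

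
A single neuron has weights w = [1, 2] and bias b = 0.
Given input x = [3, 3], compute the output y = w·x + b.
y = 9

y = (1)(3) + (2)(3) + 0 = 9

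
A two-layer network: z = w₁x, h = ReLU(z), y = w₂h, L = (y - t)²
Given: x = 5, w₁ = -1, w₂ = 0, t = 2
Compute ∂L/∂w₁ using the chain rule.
∂L/∂w₁ = 0

Forward pass:
z = w₁x = -1×5 = -5
h = ReLU(-5) = 0
y = w₂h = 0×0 = 0

Backward pass:
∂L/∂y = 2(y - t) = 2(0 - 2) = -4
∂y/∂h = w₂ = 0
∂h/∂z = 0 (ReLU derivative)
∂z/∂w₁ = x = 5

∂L/∂w₁ = -4 × 0 × 0 × 5 = 0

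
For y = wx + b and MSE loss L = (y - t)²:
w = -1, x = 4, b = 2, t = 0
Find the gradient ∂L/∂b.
∂L/∂b = -4

y = wx + b = (-1)(4) + 2 = -2
∂L/∂y = 2(y - t) = 2(-2 - 0) = -4
∂y/∂b = 1
∂L/∂b = ∂L/∂y · ∂y/∂b = -4 × 1 = -4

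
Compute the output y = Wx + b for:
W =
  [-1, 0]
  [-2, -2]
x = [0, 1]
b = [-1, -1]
y = [-1, -3]

Wx = [-1×0 + 0×1, -2×0 + -2×1]
   = [0, -2]
y = Wx + b = [0 + -1, -2 + -1] = [-1, -3]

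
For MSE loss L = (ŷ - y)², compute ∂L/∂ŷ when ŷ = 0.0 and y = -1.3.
∂L/∂ŷ = 2.6

∂L/∂ŷ = 2(ŷ - y) = 2(0.0 - -1.3) = 2(1.3) = 2.6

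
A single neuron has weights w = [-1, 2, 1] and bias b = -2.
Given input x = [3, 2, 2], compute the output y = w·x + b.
y = 1

y = (-1)(3) + (2)(2) + (1)(2) + -2 = 1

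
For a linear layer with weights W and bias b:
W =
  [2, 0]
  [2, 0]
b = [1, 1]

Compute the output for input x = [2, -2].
y = [5, 5]

Wx = [2×2 + 0×-2, 2×2 + 0×-2]
   = [4, 4]
y = Wx + b = [4 + 1, 4 + 1] = [5, 5]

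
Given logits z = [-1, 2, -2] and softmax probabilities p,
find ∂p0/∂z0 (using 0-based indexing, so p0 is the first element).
∂p0/∂z0 = 0.04444

p = softmax(z) = [0.04661, 0.9362, 0.01715]
p0 = 0.04661

∂p0/∂z0 = p0(1 - p0) = 0.04661 × (1 - 0.04661) = 0.04444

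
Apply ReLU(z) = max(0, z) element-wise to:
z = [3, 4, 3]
h = [3, 4, 3]

ReLU applied element-wise: max(0,3)=3, max(0,4)=4, max(0,3)=3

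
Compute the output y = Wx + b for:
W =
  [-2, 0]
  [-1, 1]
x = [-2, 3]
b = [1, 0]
y = [5, 5]

Wx = [-2×-2 + 0×3, -1×-2 + 1×3]
   = [4, 5]
y = Wx + b = [4 + 1, 5 + 0] = [5, 5]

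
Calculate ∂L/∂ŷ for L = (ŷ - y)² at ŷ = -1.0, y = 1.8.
∂L/∂ŷ = -5.6

∂L/∂ŷ = 2(ŷ - y) = 2(-1.0 - 1.8) = 2(-2.8) = -5.6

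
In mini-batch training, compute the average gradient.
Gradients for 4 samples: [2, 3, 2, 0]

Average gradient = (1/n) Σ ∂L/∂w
Average gradient = 1.75

Average = (1/4)(2 + 3 + 2 + 0) = 7/4 = 1.75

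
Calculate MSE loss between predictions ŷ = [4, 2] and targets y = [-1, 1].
MSE = 13

MSE = (1/2)((4--1)² + (2-1)²) = (1/2)(25 + 1) = 13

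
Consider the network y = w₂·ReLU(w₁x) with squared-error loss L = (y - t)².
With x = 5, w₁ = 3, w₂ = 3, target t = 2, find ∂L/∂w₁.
∂L/∂w₁ = 1290

Forward pass:
z = w₁x = 3×5 = 15
h = ReLU(15) = 15
y = w₂h = 3×15 = 45

Backward pass:
∂L/∂y = 2(y - t) = 2(45 - 2) = 86
∂y/∂h = w₂ = 3
∂h/∂z = 1 (ReLU derivative)
∂z/∂w₁ = x = 5

∂L/∂w₁ = 86 × 3 × 1 × 5 = 1290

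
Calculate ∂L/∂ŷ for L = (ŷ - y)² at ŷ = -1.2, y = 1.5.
∂L/∂ŷ = -5.4

∂L/∂ŷ = 2(ŷ - y) = 2(-1.2 - 1.5) = 2(-2.7) = -5.4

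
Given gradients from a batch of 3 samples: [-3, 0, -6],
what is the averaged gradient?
Average gradient = -3

Average = (1/3)(-3 + 0 + -6) = -9/3 = -3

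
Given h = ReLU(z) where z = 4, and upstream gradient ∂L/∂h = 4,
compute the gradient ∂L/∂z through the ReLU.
∂L/∂z = 4

h = ReLU(4) = 4
Since z > 0: ∂h/∂z = 1
∂L/∂z = ∂L/∂h · ∂h/∂z = 4 × 1 = 4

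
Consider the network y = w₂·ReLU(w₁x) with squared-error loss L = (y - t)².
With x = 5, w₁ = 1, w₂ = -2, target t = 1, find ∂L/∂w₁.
∂L/∂w₁ = 220

Forward pass:
z = w₁x = 1×5 = 5
h = ReLU(5) = 5
y = w₂h = -2×5 = -10

Backward pass:
∂L/∂y = 2(y - t) = 2(-10 - 1) = -22
∂y/∂h = w₂ = -2
∂h/∂z = 1 (ReLU derivative)
∂z/∂w₁ = x = 5

∂L/∂w₁ = -22 × -2 × 1 × 5 = 220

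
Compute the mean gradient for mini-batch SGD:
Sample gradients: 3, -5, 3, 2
Average gradient = 0.75

Average = (1/4)(3 + -5 + 3 + 2) = 3/4 = 0.75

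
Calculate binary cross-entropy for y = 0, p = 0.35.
L = 0.4308

L = -0·log(0.35) - 1·log(0.65) = -log(0.65) = 0.4308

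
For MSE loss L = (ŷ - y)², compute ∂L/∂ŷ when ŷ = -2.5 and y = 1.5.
∂L/∂ŷ = -8.0

∂L/∂ŷ = 2(ŷ - y) = 2(-2.5 - 1.5) = 2(-4.0) = -8.0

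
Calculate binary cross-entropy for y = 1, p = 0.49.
L = 0.7133

L = -1·log(0.49) - 0·log(0.51) = -log(0.49) = 0.7133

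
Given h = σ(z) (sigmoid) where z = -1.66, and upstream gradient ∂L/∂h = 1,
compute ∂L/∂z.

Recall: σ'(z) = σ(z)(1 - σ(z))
∂L/∂z = 0.1342

σ(-1.66) = 0.1598
σ'(-1.66) = σ(-1.66)(1 - σ(-1.66)) = 0.1598 × 0.8402 = 0.1342
∂L/∂z = ∂L/∂h · σ'(z) = 1 × 0.1342 = 0.1342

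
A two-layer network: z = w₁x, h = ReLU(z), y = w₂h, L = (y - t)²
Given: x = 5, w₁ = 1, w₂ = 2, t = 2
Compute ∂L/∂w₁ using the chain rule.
∂L/∂w₁ = 160

Forward pass:
z = w₁x = 1×5 = 5
h = ReLU(5) = 5
y = w₂h = 2×5 = 10

Backward pass:
∂L/∂y = 2(y - t) = 2(10 - 2) = 16
∂y/∂h = w₂ = 2
∂h/∂z = 1 (ReLU derivative)
∂z/∂w₁ = x = 5

∂L/∂w₁ = 16 × 2 × 1 × 5 = 160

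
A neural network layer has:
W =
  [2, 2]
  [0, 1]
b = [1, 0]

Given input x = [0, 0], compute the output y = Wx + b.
y = [1, 0]

Wx = [2×0 + 2×0, 0×0 + 1×0]
   = [0, 0]
y = Wx + b = [0 + 1, 0 + 0] = [1, 0]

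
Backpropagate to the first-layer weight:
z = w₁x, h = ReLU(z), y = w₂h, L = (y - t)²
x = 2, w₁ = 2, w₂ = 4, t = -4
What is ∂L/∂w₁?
∂L/∂w₁ = 320

Forward pass:
z = w₁x = 2×2 = 4
h = ReLU(4) = 4
y = w₂h = 4×4 = 16

Backward pass:
∂L/∂y = 2(y - t) = 2(16 - -4) = 40
∂y/∂h = w₂ = 4
∂h/∂z = 1 (ReLU derivative)
∂z/∂w₁ = x = 2

∂L/∂w₁ = 40 × 4 × 1 × 2 = 320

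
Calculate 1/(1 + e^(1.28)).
0.2176

sigmoid(-1.28) = 1/(1 + e^(1.28)) = 1/(1 + 3.597) = 0.2176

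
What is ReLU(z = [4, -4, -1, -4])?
h = [4, 0, 0, 0]

ReLU applied element-wise: max(0,4)=4, max(0,-4)=0, max(0,-1)=0, max(0,-4)=0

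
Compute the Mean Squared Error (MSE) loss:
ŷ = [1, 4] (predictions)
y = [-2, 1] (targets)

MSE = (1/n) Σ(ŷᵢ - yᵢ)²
MSE = 9

MSE = (1/2)((1--2)² + (4-1)²) = (1/2)(9 + 9) = 9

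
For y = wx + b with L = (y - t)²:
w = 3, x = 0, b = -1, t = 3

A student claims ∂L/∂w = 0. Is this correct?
Correct

y = (3)(0) + -1 = -1
∂L/∂y = 2(y - t) = 2(-1 - 3) = -8
∂y/∂w = x = 0
∂L/∂w = -8 × 0 = 0

Claimed value: 0
Correct: The correct gradient is 0.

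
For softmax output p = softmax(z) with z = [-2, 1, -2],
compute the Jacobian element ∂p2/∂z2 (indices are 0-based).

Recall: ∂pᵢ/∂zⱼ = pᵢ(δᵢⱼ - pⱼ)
∂p2/∂z2 = 0.04323

p = softmax(z) = [0.04528, 0.9094, 0.04528]
p2 = 0.04528

∂p2/∂z2 = p2(1 - p2) = 0.04528 × (1 - 0.04528) = 0.04323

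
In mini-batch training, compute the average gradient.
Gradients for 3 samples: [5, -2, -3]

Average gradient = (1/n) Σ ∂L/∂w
Average gradient = 0

Average = (1/3)(5 + -2 + -3) = 0/3 = 0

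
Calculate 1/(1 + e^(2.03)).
0.1161

sigmoid(-2.03) = 1/(1 + e^(2.03)) = 1/(1 + 7.614) = 0.1161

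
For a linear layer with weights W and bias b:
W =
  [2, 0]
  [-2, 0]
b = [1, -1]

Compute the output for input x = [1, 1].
y = [3, -3]

Wx = [2×1 + 0×1, -2×1 + 0×1]
   = [2, -2]
y = Wx + b = [2 + 1, -2 + -1] = [3, -3]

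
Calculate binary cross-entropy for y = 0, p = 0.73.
L = 1.309

L = -0·log(0.73) - 1·log(0.27) = -log(0.27) = 1.309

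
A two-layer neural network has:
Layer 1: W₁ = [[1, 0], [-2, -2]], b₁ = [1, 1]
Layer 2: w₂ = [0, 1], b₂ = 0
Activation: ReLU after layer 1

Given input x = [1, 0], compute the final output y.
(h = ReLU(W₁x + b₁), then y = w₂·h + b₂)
y = 0

Layer 1 pre-activation: z₁ = [2, -1]
After ReLU: h = [2, 0]
Layer 2 output: y = 0×2 + 1×0 + 0 = 0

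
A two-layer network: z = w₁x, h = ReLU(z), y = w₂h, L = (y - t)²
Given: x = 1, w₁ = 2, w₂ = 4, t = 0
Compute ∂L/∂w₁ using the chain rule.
∂L/∂w₁ = 64

Forward pass:
z = w₁x = 2×1 = 2
h = ReLU(2) = 2
y = w₂h = 4×2 = 8

Backward pass:
∂L/∂y = 2(y - t) = 2(8 - 0) = 16
∂y/∂h = w₂ = 4
∂h/∂z = 1 (ReLU derivative)
∂z/∂w₁ = x = 1

∂L/∂w₁ = 16 × 4 × 1 × 1 = 64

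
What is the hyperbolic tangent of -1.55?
-0.9138

tanh(-1.55) = (e^(-1.55) - e^(1.55))/(e^(-1.55) + e^(1.55)) = -0.9138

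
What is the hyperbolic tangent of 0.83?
0.6805

tanh(0.83) = (e^(0.83) - e^(-0.83))/(e^(0.83) + e^(-0.83)) = 0.6805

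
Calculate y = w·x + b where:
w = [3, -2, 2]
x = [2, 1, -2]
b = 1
y = 1

y = (3)(2) + (-2)(1) + (2)(-2) + 1 = 1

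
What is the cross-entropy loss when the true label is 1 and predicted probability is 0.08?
L = 2.526

L = -1·log(0.08) - 0·log(0.92) = -log(0.08) = 2.526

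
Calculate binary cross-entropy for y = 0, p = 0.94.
L = 2.813

L = -0·log(0.94) - 1·log(0.06) = -log(0.06) = 2.813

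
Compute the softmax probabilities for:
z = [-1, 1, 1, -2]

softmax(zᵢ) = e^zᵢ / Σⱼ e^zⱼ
p = [0.0619, 0.4576, 0.4576, 0.0228]

exp(z) = [0.3679, 2.718, 2.718, 0.1353]
Sum = 5.94
p = [0.0619, 0.4576, 0.4576, 0.0228]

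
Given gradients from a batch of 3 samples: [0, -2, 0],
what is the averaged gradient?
Average gradient = -0.6667

Average = (1/3)(0 + -2 + 0) = -2/3 = -0.6667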